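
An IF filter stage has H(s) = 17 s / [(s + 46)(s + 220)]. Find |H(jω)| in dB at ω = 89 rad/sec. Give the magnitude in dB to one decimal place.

-23.9 dB

|j89| = 89
|j89 + 46| = √(89² + 46²) = 100.2
|j89 + 220| = √(89² + 220²) = 237.3
|H(j89)| = 17 × 89 / (100.2 × 237.3) = 0.063636
20 log₁₀(0.063636) = -23.93 dB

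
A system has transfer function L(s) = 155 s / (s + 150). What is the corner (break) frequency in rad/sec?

The single real pole at s = −150 gives a corner at ω = 150 rad/sec.

150 rad/sec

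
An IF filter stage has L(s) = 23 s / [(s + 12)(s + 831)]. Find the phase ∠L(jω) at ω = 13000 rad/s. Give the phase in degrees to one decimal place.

∠(j13000) = 90.00°
∠(j13000 + 12) = arctan(13000/12) = 89.95°
∠(j13000 + 831) = arctan(13000/831) = 86.34°
∠L(j13000) = 90.00° − (89.95° + 86.34°) = -86.29°

-86.3 deg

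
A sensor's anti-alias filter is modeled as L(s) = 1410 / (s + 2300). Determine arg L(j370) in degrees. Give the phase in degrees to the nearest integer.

-9°

∠(j370 + 2300) = arctan(370/2300) = 9.14°
∠L(j370) = −9.14° = -9.14°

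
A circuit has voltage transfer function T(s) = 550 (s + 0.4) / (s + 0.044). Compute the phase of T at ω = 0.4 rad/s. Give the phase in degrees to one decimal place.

-38.7°

∠(j0.4 + 0.4) = arctan(0.4/0.4) = 45.00°
∠(j0.4 + 0.044) = arctan(0.4/0.044) = 83.72°
∠T(j0.4) = 45.00° − 83.72° = -38.72°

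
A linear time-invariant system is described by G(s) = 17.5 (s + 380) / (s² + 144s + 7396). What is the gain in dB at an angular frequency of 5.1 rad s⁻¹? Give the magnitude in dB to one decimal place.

-0.9 dB

|j5.1 + 380| = √(5.1² + 380²) = 380
|(j5.1)² + 144(j5.1) + 7396| = |7370 + j734.4| = 7406
|G(j5.1)| = 17.5 × 380 / 7406 = 0.89794
20 log₁₀(0.89794) = -0.94 dB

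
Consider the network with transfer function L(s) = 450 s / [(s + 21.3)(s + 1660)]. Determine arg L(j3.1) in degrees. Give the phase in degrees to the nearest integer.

82 deg

∠(j3.1) = 90.00°
∠(j3.1 + 21.3) = arctan(3.1/21.3) = 8.28°
∠(j3.1 + 1660) = arctan(3.1/1660) = 0.11°
∠L(j3.1) = 90.00° − (8.28° + 0.11°) = 81.61°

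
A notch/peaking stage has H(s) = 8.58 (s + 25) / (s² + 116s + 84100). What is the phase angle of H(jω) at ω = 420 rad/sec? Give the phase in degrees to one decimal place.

-65.6°

∠(j420 + 25) = arctan(420/25) = 86.59°
∠[(j420)² + 116(j420) + 84100] = ∠[-92300 + j48720] = 152.17°
∠H(j420) = 86.59° − 152.17° = -65.58°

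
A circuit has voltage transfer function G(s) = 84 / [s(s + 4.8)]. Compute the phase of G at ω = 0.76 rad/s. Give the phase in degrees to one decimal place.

∠(j0.76 + 4.8) = arctan(0.76/4.8) = 9.00°
∠(j0.76) = 90.00°
∠G(j0.76) = − (9.00° + 90.00°) = -99.00°

-99.0°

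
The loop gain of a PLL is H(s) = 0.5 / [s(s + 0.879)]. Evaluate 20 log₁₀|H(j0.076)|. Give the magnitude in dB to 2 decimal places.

17.45 dB

|j0.076 + 0.879| = √(0.076² + 0.879²) = 0.8823
|j0.076| = 0.076
|H(j0.076)| = 0.5 / (0.8823 × 0.076) = 7.4568
20 log₁₀(7.4568) = 17.451 dB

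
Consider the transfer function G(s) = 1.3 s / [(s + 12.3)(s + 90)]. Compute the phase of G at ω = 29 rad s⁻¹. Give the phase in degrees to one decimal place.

5.1 deg

∠(j29) = 90.00°
∠(j29 + 12.3) = arctan(29/12.3) = 67.02°
∠(j29 + 90) = arctan(29/90) = 17.86°
∠G(j29) = 90.00° − (67.02° + 17.86°) = 5.12°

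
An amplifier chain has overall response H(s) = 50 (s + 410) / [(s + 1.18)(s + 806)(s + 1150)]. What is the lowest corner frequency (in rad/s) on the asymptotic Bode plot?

Break frequencies occur at each pole and zero magnitude: 1.18 rad/s, 410 rad/s, 806 rad/s, 1150 rad/s.
The lowest is 1.18 rad/s.

1.18 rad/s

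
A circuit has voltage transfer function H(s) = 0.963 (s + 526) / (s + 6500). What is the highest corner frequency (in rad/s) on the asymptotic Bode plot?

6500 rad/s

Break frequencies occur at each pole and zero magnitude: 526 rad/s, 6500 rad/s.
The highest is 6500 rad/s.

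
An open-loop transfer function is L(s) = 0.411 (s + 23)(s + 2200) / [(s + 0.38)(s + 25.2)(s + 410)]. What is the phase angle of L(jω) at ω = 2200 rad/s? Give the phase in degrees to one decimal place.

∠(j2200 + 23) = arctan(2200/23) = 89.40°
∠(j2200 + 2200) = arctan(2200/2200) = 45.00°
∠(j2200 + 0.38) = arctan(2200/0.38) = 89.99°
∠(j2200 + 25.2) = arctan(2200/25.2) = 89.34°
∠(j2200 + 410) = arctan(2200/410) = 79.44°
∠L(j2200) = 89.40° + 45.00° − (89.99° + 89.34° + 79.44°) = -124.38°

-124.4°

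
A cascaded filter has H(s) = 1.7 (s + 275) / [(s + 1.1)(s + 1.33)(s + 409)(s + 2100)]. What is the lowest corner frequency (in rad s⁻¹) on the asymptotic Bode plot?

1.1 rad s⁻¹

Break frequencies occur at each pole and zero magnitude: 1.1 rad s⁻¹, 1.33 rad s⁻¹, 275 rad s⁻¹, 409 rad s⁻¹, 2100 rad s⁻¹.
The lowest is 1.1 rad s⁻¹.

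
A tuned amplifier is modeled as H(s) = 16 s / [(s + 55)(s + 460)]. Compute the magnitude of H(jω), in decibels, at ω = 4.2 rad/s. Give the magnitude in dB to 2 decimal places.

|j4.2| = 4.2
|j4.2 + 55| = √(4.2² + 55²) = 55.16
|j4.2 + 460| = √(4.2² + 460²) = 460
|H(j4.2)| = 16 × 4.2 / (55.16 × 460) = 0.0026483
20 log₁₀(0.0026483) = -51.541 dB

-51.54 dB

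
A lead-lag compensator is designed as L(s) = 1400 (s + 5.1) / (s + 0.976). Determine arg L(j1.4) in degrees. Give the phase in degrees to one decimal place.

-39.8°

∠(j1.4 + 5.1) = arctan(1.4/5.1) = 15.35°
∠(j1.4 + 0.976) = arctan(1.4/0.976) = 55.12°
∠L(j1.4) = 15.35° − 55.12° = -39.77°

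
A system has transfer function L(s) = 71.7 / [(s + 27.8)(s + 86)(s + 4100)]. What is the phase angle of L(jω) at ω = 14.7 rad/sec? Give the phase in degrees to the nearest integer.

-38°

∠(j14.7 + 27.8) = arctan(14.7/27.8) = 27.87°
∠(j14.7 + 86) = arctan(14.7/86) = 9.70°
∠(j14.7 + 4100) = arctan(14.7/4100) = 0.21°
∠L(j14.7) = − (27.87° + 9.70° + 0.21°) = -37.77°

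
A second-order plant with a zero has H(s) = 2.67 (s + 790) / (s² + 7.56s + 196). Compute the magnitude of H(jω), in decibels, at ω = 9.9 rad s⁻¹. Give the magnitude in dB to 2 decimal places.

24.66 dB

|j9.9 + 790| = √(9.9² + 790²) = 790.1
|(j9.9)² + 7.56(j9.9) + 196| = |97.99 + j74.844| = 123.3
|H(j9.9)| = 2.67 × 790.1 / 123.3 = 17.108
20 log₁₀(17.108) = 24.664 dB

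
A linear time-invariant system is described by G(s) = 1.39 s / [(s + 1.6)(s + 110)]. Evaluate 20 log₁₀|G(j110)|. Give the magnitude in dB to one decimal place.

-41.0 dB

|j110| = 110
|j110 + 1.6| = √(110² + 1.6²) = 110
|j110 + 110| = √(110² + 110²) = 155.6
|G(j110)| = 1.39 × 110 / (110 × 155.6) = 0.0089343
20 log₁₀(0.0089343) = -40.98 dB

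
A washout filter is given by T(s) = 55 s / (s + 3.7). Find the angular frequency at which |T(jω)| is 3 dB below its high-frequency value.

3.7 rad/sec

For a single-pole high-pass, the −3 dB point is at the pole: ω = 3.7 rad/sec.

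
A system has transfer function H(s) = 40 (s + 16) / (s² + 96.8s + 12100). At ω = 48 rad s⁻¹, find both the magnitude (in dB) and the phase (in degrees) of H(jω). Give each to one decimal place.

|j48 + 16| = √(48² + 16²) = 50.6
|(j48)² + 96.8(j48) + 12100| = |9796 + j4646.4| = 1.084e+04
|H(j48)| = 40 × 50.6 / 1.084e+04 = 0.18667
20 log₁₀(0.18667) = -14.58 dB
∠(j48 + 16) = arctan(48/16) = 71.57°
∠[(j48)² + 96.8(j48) + 12100] = ∠[9796 + j4646.4] = 25.38°
∠H(j48) = 71.57° − 25.38° = 46.19°

|H| = -14.6 dB, ∠H = 46.2°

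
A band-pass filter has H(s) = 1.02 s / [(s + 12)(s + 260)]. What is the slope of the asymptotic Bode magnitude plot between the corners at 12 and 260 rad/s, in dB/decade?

In this band the factors already past their corner are: 1 differentiator zero, pole at 12; net slope = 0 dB/decade.

0 dB/decade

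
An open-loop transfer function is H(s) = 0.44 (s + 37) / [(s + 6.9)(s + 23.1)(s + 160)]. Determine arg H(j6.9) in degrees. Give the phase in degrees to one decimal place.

∠(j6.9 + 37) = arctan(6.9/37) = 10.56°
∠(j6.9 + 6.9) = arctan(6.9/6.9) = 45.00°
∠(j6.9 + 23.1) = arctan(6.9/23.1) = 16.63°
∠(j6.9 + 160) = arctan(6.9/160) = 2.47°
∠H(j6.9) = 10.56° − (45.00° + 16.63° + 2.47°) = -53.54°

-53.5°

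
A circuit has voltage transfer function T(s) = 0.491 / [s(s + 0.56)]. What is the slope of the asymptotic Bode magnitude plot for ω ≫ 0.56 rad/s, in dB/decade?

With 0 zeros and 2 poles, the high-frequency asymptotic slope is 20 × (0 − 2) = -40 dB/decade.

-40 dB/decade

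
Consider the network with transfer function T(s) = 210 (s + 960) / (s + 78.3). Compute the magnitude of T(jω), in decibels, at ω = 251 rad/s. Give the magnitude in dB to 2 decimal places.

57.98 dB

|j251 + 960| = √(251² + 960²) = 992.3
|j251 + 78.3| = √(251² + 78.3²) = 262.9
|T(j251)| = 210 × 992.3 / 262.9 = 792.52
20 log₁₀(792.52) = 57.980 dB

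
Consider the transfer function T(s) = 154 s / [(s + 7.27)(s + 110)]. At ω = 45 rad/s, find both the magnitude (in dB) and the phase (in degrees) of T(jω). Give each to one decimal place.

|T| = 2.1 dB, ∠T = -13.1°

|j45| = 45
|j45 + 7.27| = √(45² + 7.27²) = 45.58
|j45 + 110| = √(45² + 110²) = 118.8
|T(j45)| = 154 × 45 / (45.58 × 118.8) = 1.2792
20 log₁₀(1.2792) = 2.14 dB
∠(j45) = 90.00°
∠(j45 + 7.27) = arctan(45/7.27) = 80.82°
∠(j45 + 110) = arctan(45/110) = 22.25°
∠T(j45) = 90.00° − (80.82° + 22.25°) = -13.07°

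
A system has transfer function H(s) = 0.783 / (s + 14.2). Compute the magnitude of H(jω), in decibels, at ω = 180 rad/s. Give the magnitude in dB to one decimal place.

|j180 + 14.2| = √(180² + 14.2²) = 180.6
|H(j180)| = 0.783 / 180.6 = 0.0043365
20 log₁₀(0.0043365) = -47.26 dB

-47.3 dB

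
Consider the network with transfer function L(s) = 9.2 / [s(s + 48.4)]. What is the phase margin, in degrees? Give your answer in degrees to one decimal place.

Gain crossover: |L(jω)| = 1 at ω ≈ 0.19 rad s⁻¹.
∠L(j0.19) = −90° − arctan(0.19/48.4) ≈ -90.23°
PM = 180° + (-90.23°) = 89.77°

89.8°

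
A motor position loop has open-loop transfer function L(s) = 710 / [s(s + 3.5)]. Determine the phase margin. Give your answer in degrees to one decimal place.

Gain crossover: |L(jω)| = 1 at ω ≈ 26.5 rad/s.
∠L(j26.5) = −90° − arctan(26.5/3.5) ≈ -172.48°
PM = 180° + (-172.48°) = 7.52°

7.5°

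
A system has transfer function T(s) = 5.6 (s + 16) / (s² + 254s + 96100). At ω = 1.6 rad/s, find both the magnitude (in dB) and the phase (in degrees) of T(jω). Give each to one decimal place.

|j1.6 + 16| = √(1.6² + 16²) = 16.08
|(j1.6)² + 254(j1.6) + 96100| = |96097 + j406.4| = 9.61e+04
|T(j1.6)| = 5.6 × 16.08 / 9.61e+04 = 0.00093703
20 log₁₀(0.00093703) = -60.56 dB
∠(j1.6 + 16) = arctan(1.6/16) = 5.71°
∠[(j1.6)² + 254(j1.6) + 96100] = ∠[96097 + j406.4] = 0.24°
∠T(j1.6) = 5.71° − 0.24° = 5.47°

|T| = -60.6 dB, ∠T = 5.5°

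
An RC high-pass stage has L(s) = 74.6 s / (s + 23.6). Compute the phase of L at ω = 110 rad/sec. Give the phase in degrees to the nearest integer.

12°

∠(j110) = 90.00°
∠(j110 + 23.6) = arctan(110/23.6) = 77.89°
∠L(j110) = 90.00° − 77.89° = 12.11°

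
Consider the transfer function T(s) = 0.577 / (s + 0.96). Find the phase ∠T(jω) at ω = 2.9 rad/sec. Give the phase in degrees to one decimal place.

-71.7°

∠(j2.9 + 0.96) = arctan(2.9/0.96) = 71.68°
∠T(j2.9) = −71.68° = -71.68°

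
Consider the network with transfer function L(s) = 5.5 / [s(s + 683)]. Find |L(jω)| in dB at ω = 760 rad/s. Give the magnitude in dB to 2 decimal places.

-103.00 dB

|j760 + 683| = √(760² + 683²) = 1022
|j760| = 760
|L(j760)| = 5.5 / (1022 × 760) = 7.0824e-06
20 log₁₀(7.0824e-06) = -102.996 dB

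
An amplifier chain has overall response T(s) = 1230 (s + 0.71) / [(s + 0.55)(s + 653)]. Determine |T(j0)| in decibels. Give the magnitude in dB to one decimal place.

T(0) = 1230 × 0.71 / (0.55 × 653) = 2.4316
20 log₁₀(2.4316) = 7.72 dB

7.7 dB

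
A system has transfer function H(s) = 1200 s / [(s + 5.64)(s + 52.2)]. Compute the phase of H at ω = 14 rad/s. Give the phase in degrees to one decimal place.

6.9°

∠(j14) = 90.00°
∠(j14 + 5.64) = arctan(14/5.64) = 68.06°
∠(j14 + 52.2) = arctan(14/52.2) = 15.01°
∠H(j14) = 90.00° − (68.06° + 15.01°) = 6.93°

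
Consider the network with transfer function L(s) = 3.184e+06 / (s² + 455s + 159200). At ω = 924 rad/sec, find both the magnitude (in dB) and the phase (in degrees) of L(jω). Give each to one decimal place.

|L| = 11.9 dB, ∠L = -148.8°

|(j924)² + 455(j924) + 159200| = |-6.9458e+05 + j4.2042e+05| = 8.119e+05
|L(j924)| = 3.184e+06 / 8.119e+05 = 3.9216
20 log₁₀(3.9216) = 11.87 dB
∠[(j924)² + 455(j924) + 159200] = ∠[-6.9458e+05 + j4.2042e+05] = 148.81°
∠L(j924) = −148.81° = -148.81°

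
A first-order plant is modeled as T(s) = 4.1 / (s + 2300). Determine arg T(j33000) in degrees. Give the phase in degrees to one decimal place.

-86.0 deg

∠(j33000 + 2300) = arctan(33000/2300) = 86.01°
∠T(j33000) = −86.01° = -86.01°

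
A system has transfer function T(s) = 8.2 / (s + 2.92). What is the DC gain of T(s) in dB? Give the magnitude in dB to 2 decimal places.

8.97 dB

T(0) = 8.2 / 2.92 = 2.8082
20 log₁₀(2.8082) = 8.969 dB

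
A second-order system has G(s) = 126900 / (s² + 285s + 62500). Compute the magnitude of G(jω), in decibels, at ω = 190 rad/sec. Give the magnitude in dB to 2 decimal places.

6.47 dB

|(j190)² + 285(j190) + 62500| = |26400 + j54150| = 6.024e+04
|G(j190)| = 126900 / 6.024e+04 = 2.1065
20 log₁₀(2.1065) = 6.471 dB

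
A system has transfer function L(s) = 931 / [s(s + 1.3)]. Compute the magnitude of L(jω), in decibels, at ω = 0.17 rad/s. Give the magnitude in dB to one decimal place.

|j0.17 + 1.3| = √(0.17² + 1.3²) = 1.311
|j0.17| = 0.17
|L(j0.17)| = 931 / (1.311 × 0.17) = 4177.1
20 log₁₀(4177.1) = 72.42 dB

72.4 dB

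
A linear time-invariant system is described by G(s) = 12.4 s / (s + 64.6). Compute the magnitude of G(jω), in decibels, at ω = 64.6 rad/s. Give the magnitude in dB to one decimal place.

18.9 dB

|j64.6| = 64.6
|j64.6 + 64.6| = √(64.6² + 64.6²) = 91.36
|G(j64.6)| = 12.4 × 64.6 / 91.36 = 8.7681
20 log₁₀(8.7681) = 18.86 dB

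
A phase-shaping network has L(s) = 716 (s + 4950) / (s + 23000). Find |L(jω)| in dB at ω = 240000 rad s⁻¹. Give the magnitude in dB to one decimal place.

57.1 dB

|j240000 + 4950| = √(240000² + 4950²) = 2.401e+05
|j240000 + 23000| = √(240000² + 23000²) = 2.411e+05
|L(j240000)| = 716 × 2.401e+05 / 2.411e+05 = 712.89
20 log₁₀(712.89) = 57.06 dB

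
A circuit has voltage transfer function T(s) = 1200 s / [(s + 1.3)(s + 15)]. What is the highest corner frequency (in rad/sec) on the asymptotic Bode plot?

Break frequencies occur at each pole and zero magnitude: 1.3 rad/sec, 15 rad/sec.
The highest is 15 rad/sec.

15 rad/sec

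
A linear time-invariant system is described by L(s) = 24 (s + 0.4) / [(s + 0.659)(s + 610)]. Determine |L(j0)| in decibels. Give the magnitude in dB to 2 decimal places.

-32.44 dB

L(0) = 24 × 0.4 / (0.659 × 610) = 0.023881
20 log₁₀(0.023881) = -32.439 dB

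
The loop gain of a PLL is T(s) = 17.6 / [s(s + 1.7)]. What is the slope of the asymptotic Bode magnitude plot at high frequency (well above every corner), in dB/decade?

-40 dB/decade

With 0 zeros and 2 poles, the high-frequency asymptotic slope is 20 × (0 − 2) = -40 dB/decade.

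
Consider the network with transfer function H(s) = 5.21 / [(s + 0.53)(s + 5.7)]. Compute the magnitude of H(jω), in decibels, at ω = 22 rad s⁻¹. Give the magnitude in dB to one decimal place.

-39.6 dB

|j22 + 0.53| = √(22² + 0.53²) = 22.01
|j22 + 5.7| = √(22² + 5.7²) = 22.73
|H(j22)| = 5.21 / (22.01 × 22.73) = 0.010417
20 log₁₀(0.010417) = -39.64 dB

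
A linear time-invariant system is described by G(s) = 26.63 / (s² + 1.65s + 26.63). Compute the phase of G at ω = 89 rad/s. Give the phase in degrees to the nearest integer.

∠[(j89)² + 1.65(j89) + 26.63] = ∠[-7894.4 + j146.85] = 178.93°
∠G(j89) = −178.93° = -178.93°

-179°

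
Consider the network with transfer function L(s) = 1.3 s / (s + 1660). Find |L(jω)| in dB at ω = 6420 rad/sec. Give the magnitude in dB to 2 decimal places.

|j6420| = 6420
|j6420 + 1660| = √(6420² + 1660²) = 6631
|L(j6420)| = 1.3 × 6420 / 6631 = 1.2586
20 log₁₀(1.2586) = 1.998 dB

2.00 dB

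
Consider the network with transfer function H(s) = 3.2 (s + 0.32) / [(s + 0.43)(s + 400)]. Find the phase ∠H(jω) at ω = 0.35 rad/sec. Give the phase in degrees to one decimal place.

∠(j0.35 + 0.32) = arctan(0.35/0.32) = 47.56°
∠(j0.35 + 0.43) = arctan(0.35/0.43) = 39.14°
∠(j0.35 + 400) = arctan(0.35/400) = 0.05°
∠H(j0.35) = 47.56° − (39.14° + 0.05°) = 8.37°

8.4 deg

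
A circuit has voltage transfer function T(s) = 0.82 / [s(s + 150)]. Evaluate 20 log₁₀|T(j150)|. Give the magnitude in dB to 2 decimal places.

|j150 + 150| = √(150² + 150²) = 212.1
|j150| = 150
|T(j150)| = 0.82 / (212.1 × 150) = 2.577e-05
20 log₁₀(2.577e-05) = -91.778 dB

-91.78 dB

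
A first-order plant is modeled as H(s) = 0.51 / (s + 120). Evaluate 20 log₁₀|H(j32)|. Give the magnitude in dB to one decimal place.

-47.7 dB

|j32 + 120| = √(32² + 120²) = 124.2
|H(j32)| = 0.51 / 124.2 = 0.0041065
20 log₁₀(0.0041065) = -47.73 dB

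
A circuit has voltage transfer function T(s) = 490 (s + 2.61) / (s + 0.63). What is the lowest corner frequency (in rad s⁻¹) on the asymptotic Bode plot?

Break frequencies occur at each pole and zero magnitude: 0.63 rad s⁻¹, 2.61 rad s⁻¹.
The lowest is 0.63 rad s⁻¹.

0.63 rad s⁻¹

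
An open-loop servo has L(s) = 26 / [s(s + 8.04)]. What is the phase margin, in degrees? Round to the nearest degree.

69 deg

Gain crossover: |L(jω)| = 1 at ω ≈ 3.03 rad s⁻¹.
∠L(j3.03) = −90° − arctan(3.03/8.04) ≈ -110.63°
PM = 180° + (-110.63°) = 69.37°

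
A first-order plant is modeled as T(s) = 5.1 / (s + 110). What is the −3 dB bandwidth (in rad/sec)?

110 rad/sec

For a single-pole low-pass, the −3 dB point is at the pole: ω = 110 rad/sec.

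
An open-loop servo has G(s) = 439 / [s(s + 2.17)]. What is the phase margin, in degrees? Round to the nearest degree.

6 deg

Gain crossover: |G(jω)| = 1 at ω ≈ 20.9 rad s⁻¹.
∠G(j20.9) = −90° − arctan(20.9/2.17) ≈ -174.07°
PM = 180° + (-174.07°) = 5.93°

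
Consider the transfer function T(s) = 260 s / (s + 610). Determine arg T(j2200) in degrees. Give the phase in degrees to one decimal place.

∠(j2200) = 90.00°
∠(j2200 + 610) = arctan(2200/610) = 74.50°
∠T(j2200) = 90.00° − 74.50° = 15.50°

15.5°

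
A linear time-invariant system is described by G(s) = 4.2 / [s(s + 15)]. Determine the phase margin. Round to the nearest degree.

Gain crossover: |G(jω)| = 1 at ω ≈ 0.28 rad/s.
∠G(j0.28) = −90° − arctan(0.28/15) ≈ -91.07°
PM = 180° + (-91.07°) = 88.93°

89°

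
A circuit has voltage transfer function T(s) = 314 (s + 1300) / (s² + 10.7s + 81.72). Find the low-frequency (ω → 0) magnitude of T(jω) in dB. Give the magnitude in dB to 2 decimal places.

T(0) = 314 × 1300 / 81.72 = 4995.1
20 log₁₀(4995.1) = 73.971 dB

73.97 dB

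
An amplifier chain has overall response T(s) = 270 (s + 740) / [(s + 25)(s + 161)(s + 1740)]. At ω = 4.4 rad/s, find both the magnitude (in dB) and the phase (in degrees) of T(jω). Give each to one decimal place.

|j4.4 + 740| = √(4.4² + 740²) = 740
|j4.4 + 25| = √(4.4² + 25²) = 25.38
|j4.4 + 161| = √(4.4² + 161²) = 161.1
|j4.4 + 1740| = √(4.4² + 1740²) = 1740
|T(j4.4)| = 270 × 740 / (25.38 × 161.1 × 1740) = 0.028087
20 log₁₀(0.028087) = -31.03 dB
∠(j4.4 + 740) = arctan(4.4/740) = 0.34°
∠(j4.4 + 25) = arctan(4.4/25) = 9.98°
∠(j4.4 + 161) = arctan(4.4/161) = 1.57°
∠(j4.4 + 1740) = arctan(4.4/1740) = 0.14°
∠T(j4.4) = 0.34° − (9.98° + 1.57° + 0.14°) = -11.35°

|T| = -31.0 dB, ∠T = -11.4°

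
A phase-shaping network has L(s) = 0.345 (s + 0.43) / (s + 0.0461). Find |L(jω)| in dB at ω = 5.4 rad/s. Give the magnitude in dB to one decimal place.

|j5.4 + 0.43| = √(5.4² + 0.43²) = 5.417
|j5.4 + 0.0461| = √(5.4² + 0.0461²) = 5.4
|L(j5.4)| = 0.345 × 5.417 / 5.4 = 0.34608
20 log₁₀(0.34608) = -9.22 dB

-9.2 dB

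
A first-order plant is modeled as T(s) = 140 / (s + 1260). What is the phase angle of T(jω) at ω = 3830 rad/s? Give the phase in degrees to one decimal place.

-71.8°

∠(j3830 + 1260) = arctan(3830/1260) = 71.79°
∠T(j3830) = −71.79° = -71.79°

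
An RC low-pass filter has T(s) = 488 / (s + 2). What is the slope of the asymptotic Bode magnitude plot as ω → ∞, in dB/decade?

With 0 zeros and 1 pole, the high-frequency asymptotic slope is 20 × (0 − 1) = -20 dB/decade.

-20 dB/decade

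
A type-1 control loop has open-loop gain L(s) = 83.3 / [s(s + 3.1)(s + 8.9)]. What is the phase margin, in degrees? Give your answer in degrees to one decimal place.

Gain crossover: |L(jω)| = 1 at ω ≈ 2.33 rad/sec.
∠L(j2.33) = −90° − arctan(2.33/3.1) − arctan(2.33/8.9) ≈ -141.66°
PM = 180° + (-141.66°) = 38.34°

38.3 deg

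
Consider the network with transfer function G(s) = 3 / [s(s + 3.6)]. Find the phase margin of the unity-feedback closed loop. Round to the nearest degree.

77 deg

Gain crossover: |G(jω)| = 1 at ω ≈ 0.813 rad s⁻¹.
∠G(j0.813) = −90° − arctan(0.813/3.6) ≈ -102.72°
PM = 180° + (-102.72°) = 77.28°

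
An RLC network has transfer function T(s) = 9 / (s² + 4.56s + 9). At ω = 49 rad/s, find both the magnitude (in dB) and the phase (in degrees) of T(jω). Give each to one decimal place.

|T| = -48.5 dB, ∠T = -174.7°

|(j49)² + 4.56(j49) + 9| = |-2392 + j223.44| = 2402
|T(j49)| = 9 / 2402 = 0.0037462
20 log₁₀(0.0037462) = -48.53 dB
∠[(j49)² + 4.56(j49) + 9] = ∠[-2392 + j223.44] = 174.66°
∠T(j49) = −174.66° = -174.66°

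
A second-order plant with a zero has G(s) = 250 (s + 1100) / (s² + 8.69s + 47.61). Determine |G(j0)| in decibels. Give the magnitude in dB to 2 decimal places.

75.23 dB

G(0) = 250 × 1100 / 47.61 = 5776.1
20 log₁₀(5776.1) = 75.233 dB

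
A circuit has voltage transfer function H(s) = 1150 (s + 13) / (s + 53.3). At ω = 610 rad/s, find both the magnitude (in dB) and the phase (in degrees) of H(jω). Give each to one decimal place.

|H| = 61.2 dB, ∠H = 3.8°

|j610 + 13| = √(610² + 13²) = 610.1
|j610 + 53.3| = √(610² + 53.3²) = 612.3
|H(j610)| = 1150 × 610.1 / 612.3 = 1145.9
20 log₁₀(1145.9) = 61.18 dB
∠(j610 + 13) = arctan(610/13) = 88.78°
∠(j610 + 53.3) = arctan(610/53.3) = 85.01°
∠H(j610) = 88.78° − 85.01° = 3.77°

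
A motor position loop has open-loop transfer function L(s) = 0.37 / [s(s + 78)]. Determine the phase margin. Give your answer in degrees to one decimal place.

90.0°

Gain crossover: |L(jω)| = 1 at ω ≈ 0.00474 rad/s.
∠L(j0.00474) = −90° − arctan(0.00474/78) ≈ -90.00°
PM = 180° + (-90.00°) = 90.00°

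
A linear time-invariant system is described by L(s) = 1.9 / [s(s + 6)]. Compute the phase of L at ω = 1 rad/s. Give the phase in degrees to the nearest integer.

-99°

∠(j1 + 6) = arctan(1/6) = 9.46°
∠(j1) = 90.00°
∠L(j1) = − (9.46° + 90.00°) = -99.46°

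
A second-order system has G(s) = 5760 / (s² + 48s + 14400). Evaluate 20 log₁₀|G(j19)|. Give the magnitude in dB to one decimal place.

-7.8 dB

|(j19)² + 48(j19) + 14400| = |14039 + j912| = 1.407e+04
|G(j19)| = 5760 / 1.407e+04 = 0.40942
20 log₁₀(0.40942) = -7.76 dB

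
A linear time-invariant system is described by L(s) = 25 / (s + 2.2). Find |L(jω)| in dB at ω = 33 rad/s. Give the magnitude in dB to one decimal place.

|j33 + 2.2| = √(33² + 2.2²) = 33.07
|L(j33)| = 25 / 33.07 = 0.7559
20 log₁₀(0.7559) = -2.43 dB

-2.4 dB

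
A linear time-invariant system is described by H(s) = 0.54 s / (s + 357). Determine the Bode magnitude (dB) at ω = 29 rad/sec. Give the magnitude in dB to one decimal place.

-27.2 dB

|j29| = 29
|j29 + 357| = √(29² + 357²) = 358.2
|H(j29)| = 0.54 × 29 / 358.2 = 0.043722
20 log₁₀(0.043722) = -27.19 dB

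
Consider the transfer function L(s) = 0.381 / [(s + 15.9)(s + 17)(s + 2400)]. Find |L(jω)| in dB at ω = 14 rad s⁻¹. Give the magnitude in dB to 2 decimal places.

|j14 + 15.9| = √(14² + 15.9²) = 21.19
|j14 + 17| = √(14² + 17²) = 22.02
|j14 + 2400| = √(14² + 2400²) = 2400
|L(j14)| = 0.381 / (21.19 × 22.02 × 2400) = 3.4025e-07
20 log₁₀(3.4025e-07) = -129.364 dB

-129.36 dB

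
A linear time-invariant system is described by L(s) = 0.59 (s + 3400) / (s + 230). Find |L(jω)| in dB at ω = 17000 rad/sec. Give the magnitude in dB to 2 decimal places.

|j17000 + 3400| = √(17000² + 3400²) = 1.734e+04
|j17000 + 230| = √(17000² + 230²) = 1.7e+04
|L(j17000)| = 0.59 × 1.734e+04 / 1.7e+04 = 0.60163
20 log₁₀(0.60163) = -4.413 dB

-4.41 dB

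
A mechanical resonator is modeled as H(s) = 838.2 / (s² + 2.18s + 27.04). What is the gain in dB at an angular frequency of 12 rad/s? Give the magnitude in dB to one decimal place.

16.9 dB

|(j12)² + 2.18(j12) + 27.04| = |-116.96 + j26.16| = 119.8
|H(j12)| = 838.2 / 119.8 = 6.9938
20 log₁₀(6.9938) = 16.89 dB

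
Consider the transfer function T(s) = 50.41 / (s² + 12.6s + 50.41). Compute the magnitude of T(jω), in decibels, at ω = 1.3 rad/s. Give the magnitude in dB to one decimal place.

-0.2 dB

|(j1.3)² + 12.6(j1.3) + 50.41| = |48.72 + j16.38| = 51.4
|T(j1.3)| = 50.41 / 51.4 = 0.98074
20 log₁₀(0.98074) = -0.17 dB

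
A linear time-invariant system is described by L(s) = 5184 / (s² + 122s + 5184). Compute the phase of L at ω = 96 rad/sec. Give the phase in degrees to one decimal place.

-109.0°

∠[(j96)² + 122(j96) + 5184] = ∠[-4032 + j11712] = 109.00°
∠L(j96) = −109.00° = -109.00°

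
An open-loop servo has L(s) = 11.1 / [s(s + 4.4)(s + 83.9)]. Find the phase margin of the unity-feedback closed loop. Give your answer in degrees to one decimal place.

89.6°

Gain crossover: |L(jω)| = 1 at ω ≈ 0.0301 rad/s.
∠L(j0.0301) = −90° − arctan(0.0301/4.4) − arctan(0.0301/83.9) ≈ -90.41°
PM = 180° + (-90.41°) = 89.59°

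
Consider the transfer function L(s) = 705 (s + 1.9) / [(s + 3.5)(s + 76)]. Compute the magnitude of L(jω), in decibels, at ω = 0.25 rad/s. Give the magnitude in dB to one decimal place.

14.1 dB

|j0.25 + 1.9| = √(0.25² + 1.9²) = 1.916
|j0.25 + 3.5| = √(0.25² + 3.5²) = 3.509
|j0.25 + 76| = √(0.25² + 76²) = 76
|L(j0.25)| = 705 × 1.916 / (3.509 × 76) = 5.0662
20 log₁₀(5.0662) = 14.09 dB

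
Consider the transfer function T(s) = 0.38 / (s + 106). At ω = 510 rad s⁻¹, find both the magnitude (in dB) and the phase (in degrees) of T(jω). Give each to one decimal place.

|j510 + 106| = √(510² + 106²) = 520.9
|T(j510)| = 0.38 / 520.9 = 0.00072951
20 log₁₀(0.00072951) = -62.74 dB
∠(j510 + 106) = arctan(510/106) = 78.26°
∠T(j510) = −78.26° = -78.26°

|T| = -62.7 dB, ∠T = -78.3°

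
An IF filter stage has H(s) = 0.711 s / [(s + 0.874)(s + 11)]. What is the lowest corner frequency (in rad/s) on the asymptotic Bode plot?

Break frequencies occur at each pole and zero magnitude: 0.874 rad/s, 11 rad/s.
The lowest is 0.874 rad/s.

0.874 rad/s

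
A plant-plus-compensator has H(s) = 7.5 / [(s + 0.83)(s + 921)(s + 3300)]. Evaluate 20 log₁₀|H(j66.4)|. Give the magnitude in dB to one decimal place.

-148.6 dB

|j66.4 + 0.83| = √(66.4² + 0.83²) = 66.41
|j66.4 + 921| = √(66.4² + 921²) = 923.4
|j66.4 + 3300| = √(66.4² + 3300²) = 3301
|H(j66.4)| = 7.5 / (66.41 × 923.4 × 3301) = 3.7057e-08
20 log₁₀(3.7057e-08) = -148.62 dB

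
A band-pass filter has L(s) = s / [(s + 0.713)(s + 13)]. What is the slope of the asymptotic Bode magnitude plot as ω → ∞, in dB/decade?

With 1 zero and 2 poles, the high-frequency asymptotic slope is 20 × (1 − 2) = -20 dB/decade.

-20 dB/decade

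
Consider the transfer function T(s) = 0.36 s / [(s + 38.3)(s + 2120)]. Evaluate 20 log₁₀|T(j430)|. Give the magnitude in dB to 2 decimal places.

|j430| = 430
|j430 + 38.3| = √(430² + 38.3²) = 431.7
|j430 + 2120| = √(430² + 2120²) = 2163
|T(j430)| = 0.36 × 430 / (431.7 × 2163) = 0.00016577
20 log₁₀(0.00016577) = -75.610 dB

-75.61 dB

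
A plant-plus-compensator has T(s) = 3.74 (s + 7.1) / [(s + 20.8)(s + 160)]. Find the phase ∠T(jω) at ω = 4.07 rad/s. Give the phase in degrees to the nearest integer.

∠(j4.07 + 7.1) = arctan(4.07/7.1) = 29.82°
∠(j4.07 + 20.8) = arctan(4.07/20.8) = 11.07°
∠(j4.07 + 160) = arctan(4.07/160) = 1.46°
∠T(j4.07) = 29.82° − (11.07° + 1.46°) = 17.29°

17°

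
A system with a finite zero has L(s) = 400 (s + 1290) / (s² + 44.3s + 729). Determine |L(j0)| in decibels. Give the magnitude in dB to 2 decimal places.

L(0) = 400 × 1290 / 729 = 707.82
20 log₁₀(707.82) = 56.998 dB

57.00 dB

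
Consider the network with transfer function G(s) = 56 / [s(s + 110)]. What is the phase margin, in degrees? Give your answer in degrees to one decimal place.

89.7°

Gain crossover: |G(jω)| = 1 at ω ≈ 0.509 rad s⁻¹.
∠G(j0.509) = −90° − arctan(0.509/110) ≈ -90.27°
PM = 180° + (-90.27°) = 89.73°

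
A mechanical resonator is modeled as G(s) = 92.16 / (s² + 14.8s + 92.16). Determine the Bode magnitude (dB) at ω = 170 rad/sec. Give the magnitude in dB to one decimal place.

-49.9 dB

|(j170)² + 14.8(j170) + 92.16| = |-28808 + j2516| = 2.892e+04
|G(j170)| = 92.16 / 2.892e+04 = 0.003187
20 log₁₀(0.003187) = -49.93 dB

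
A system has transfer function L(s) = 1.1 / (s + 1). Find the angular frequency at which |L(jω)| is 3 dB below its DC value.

For a single-pole low-pass, the −3 dB point is at the pole: ω = 1 rad/sec.

1 rad/sec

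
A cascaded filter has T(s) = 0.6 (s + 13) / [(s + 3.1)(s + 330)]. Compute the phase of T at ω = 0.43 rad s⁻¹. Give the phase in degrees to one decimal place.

∠(j0.43 + 13) = arctan(0.43/13) = 1.89°
∠(j0.43 + 3.1) = arctan(0.43/3.1) = 7.90°
∠(j0.43 + 330) = arctan(0.43/330) = 0.07°
∠T(j0.43) = 1.89° − (7.90° + 0.07°) = -6.08°

-6.1°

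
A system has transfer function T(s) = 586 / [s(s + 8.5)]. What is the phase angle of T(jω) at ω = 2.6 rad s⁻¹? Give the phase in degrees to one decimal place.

-107.0°

∠(j2.6 + 8.5) = arctan(2.6/8.5) = 17.01°
∠(j2.6) = 90.00°
∠T(j2.6) = − (17.01° + 90.00°) = -107.01°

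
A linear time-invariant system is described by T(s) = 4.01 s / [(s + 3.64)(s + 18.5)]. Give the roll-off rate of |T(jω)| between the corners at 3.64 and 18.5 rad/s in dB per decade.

0 dB/decade

In this band the factors already past their corner are: 1 differentiator zero, pole at 3.64; net slope = 0 dB/decade.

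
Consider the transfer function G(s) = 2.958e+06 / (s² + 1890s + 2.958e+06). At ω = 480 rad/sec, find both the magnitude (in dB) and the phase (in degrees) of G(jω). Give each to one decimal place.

|G| = 0.2 dB, ∠G = -18.4 deg

|(j480)² + 1890(j480) + 2.958e+06| = |2.7276e+06 + j9.072e+05| = 2.875e+06
|G(j480)| = 2.958e+06 / 2.875e+06 = 1.029
20 log₁₀(1.029) = 0.25 dB
∠[(j480)² + 1890(j480) + 2.958e+06] = ∠[2.7276e+06 + j9.072e+05] = 18.40°
∠G(j480) = −18.40° = -18.40°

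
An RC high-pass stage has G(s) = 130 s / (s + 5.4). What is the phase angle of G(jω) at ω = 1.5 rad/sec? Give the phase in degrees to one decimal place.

74.5 deg

∠(j1.5) = 90.00°
∠(j1.5 + 5.4) = arctan(1.5/5.4) = 15.52°
∠G(j1.5) = 90.00° − 15.52° = 74.48°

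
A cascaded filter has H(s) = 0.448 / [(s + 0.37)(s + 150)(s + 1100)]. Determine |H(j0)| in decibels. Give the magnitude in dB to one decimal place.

-102.7 dB

H(0) = 0.448 / (0.37 × 150 × 1100) = 7.3382e-06
20 log₁₀(7.3382e-06) = -102.69 dB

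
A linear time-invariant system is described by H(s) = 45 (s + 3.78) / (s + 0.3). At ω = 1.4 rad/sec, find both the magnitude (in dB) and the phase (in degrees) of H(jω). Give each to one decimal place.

|H| = 42.1 dB, ∠H = -57.6°

|j1.4 + 3.78| = √(1.4² + 3.78²) = 4.031
|j1.4 + 0.3| = √(1.4² + 0.3²) = 1.432
|H(j1.4)| = 45 × 4.031 / 1.432 = 126.69
20 log₁₀(126.69) = 42.05 dB
∠(j1.4 + 3.78) = arctan(1.4/3.78) = 20.32°
∠(j1.4 + 0.3) = arctan(1.4/0.3) = 77.91°
∠H(j1.4) = 20.32° − 77.91° = -57.58°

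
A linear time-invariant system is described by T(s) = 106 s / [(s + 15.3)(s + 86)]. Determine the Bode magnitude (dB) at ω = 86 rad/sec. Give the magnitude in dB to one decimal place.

-1.3 dB

|j86| = 86
|j86 + 15.3| = √(86² + 15.3²) = 87.35
|j86 + 86| = √(86² + 86²) = 121.6
|T(j86)| = 106 × 86 / (87.35 × 121.6) = 0.85808
20 log₁₀(0.85808) = -1.33 dB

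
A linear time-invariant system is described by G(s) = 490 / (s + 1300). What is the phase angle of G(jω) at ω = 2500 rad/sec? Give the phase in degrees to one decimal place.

∠(j2500 + 1300) = arctan(2500/1300) = 62.53°
∠G(j2500) = −62.53° = -62.53°

-62.5°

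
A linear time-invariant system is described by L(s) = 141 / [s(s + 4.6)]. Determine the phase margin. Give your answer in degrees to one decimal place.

Gain crossover: |L(jω)| = 1 at ω ≈ 11.4 rad s⁻¹.
∠L(j11.4) = −90° − arctan(11.4/4.6) ≈ -158.09°
PM = 180° + (-158.09°) = 21.91°

21.9°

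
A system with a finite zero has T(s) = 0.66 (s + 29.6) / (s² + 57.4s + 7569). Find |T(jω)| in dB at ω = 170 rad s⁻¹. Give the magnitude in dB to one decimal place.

-46.3 dB

|j170 + 29.6| = √(170² + 29.6²) = 172.6
|(j170)² + 57.4(j170) + 7569| = |-21331 + j9758| = 2.346e+04
|T(j170)| = 0.66 × 172.6 / 2.346e+04 = 0.0048552
20 log₁₀(0.0048552) = -46.28 dB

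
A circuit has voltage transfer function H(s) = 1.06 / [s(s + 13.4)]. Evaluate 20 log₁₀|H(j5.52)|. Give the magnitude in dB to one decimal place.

-37.6 dB

|j5.52 + 13.4| = √(5.52² + 13.4²) = 14.49
|j5.52| = 5.52
|H(j5.52)| = 1.06 / (14.49 × 5.52) = 0.01325
20 log₁₀(0.01325) = -37.56 dB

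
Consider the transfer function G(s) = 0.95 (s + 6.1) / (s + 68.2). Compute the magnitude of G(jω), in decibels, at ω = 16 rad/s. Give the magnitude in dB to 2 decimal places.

-12.68 dB

|j16 + 6.1| = √(16² + 6.1²) = 17.12
|j16 + 68.2| = √(16² + 68.2²) = 70.05
|G(j16)| = 0.95 × 17.12 / 70.05 = 0.23222
20 log₁₀(0.23222) = -12.682 dB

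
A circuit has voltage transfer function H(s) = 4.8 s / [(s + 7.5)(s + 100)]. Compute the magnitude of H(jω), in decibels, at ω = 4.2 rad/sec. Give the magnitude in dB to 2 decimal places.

-32.60 dB

|j4.2| = 4.2
|j4.2 + 7.5| = √(4.2² + 7.5²) = 8.596
|j4.2 + 100| = √(4.2² + 100²) = 100.1
|H(j4.2)| = 4.8 × 4.2 / (8.596 × 100.1) = 0.023432
20 log₁₀(0.023432) = -32.604 dB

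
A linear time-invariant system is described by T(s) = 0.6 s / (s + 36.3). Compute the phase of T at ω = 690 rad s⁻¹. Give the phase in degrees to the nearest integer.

∠(j690) = 90.00°
∠(j690 + 36.3) = arctan(690/36.3) = 86.99°
∠T(j690) = 90.00° − 86.99° = 3.01°

3 deg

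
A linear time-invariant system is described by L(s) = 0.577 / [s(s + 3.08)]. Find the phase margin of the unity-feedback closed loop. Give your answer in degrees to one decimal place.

86.5°

Gain crossover: |L(jω)| = 1 at ω ≈ 0.187 rad/s.
∠L(j0.187) = −90° − arctan(0.187/3.08) ≈ -93.47°
PM = 180° + (-93.47°) = 86.53°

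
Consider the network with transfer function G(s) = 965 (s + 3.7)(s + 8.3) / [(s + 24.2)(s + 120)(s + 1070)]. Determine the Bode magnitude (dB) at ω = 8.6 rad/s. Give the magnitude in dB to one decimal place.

|j8.6 + 3.7| = √(8.6² + 3.7²) = 9.362
|j8.6 + 8.3| = √(8.6² + 8.3²) = 11.95
|j8.6 + 24.2| = √(8.6² + 24.2²) = 25.68
|j8.6 + 120| = √(8.6² + 120²) = 120.3
|j8.6 + 1070| = √(8.6² + 1070²) = 1070
|G(j8.6)| = 965 × 9.362 × 11.95 / (25.68 × 120.3 × 1070) = 0.03266
20 log₁₀(0.03266) = -29.72 dB

-29.7 dB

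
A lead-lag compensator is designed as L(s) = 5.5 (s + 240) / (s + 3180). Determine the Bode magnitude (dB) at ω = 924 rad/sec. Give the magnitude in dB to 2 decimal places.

4.00 dB

|j924 + 240| = √(924² + 240²) = 954.7
|j924 + 3180| = √(924² + 3180²) = 3312
|L(j924)| = 5.5 × 954.7 / 3312 = 1.5856
20 log₁₀(1.5856) = 4.004 dB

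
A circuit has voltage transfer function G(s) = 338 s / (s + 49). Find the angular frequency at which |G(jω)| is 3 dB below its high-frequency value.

49 rad/s

For a single-pole high-pass, the −3 dB point is at the pole: ω = 49 rad/s.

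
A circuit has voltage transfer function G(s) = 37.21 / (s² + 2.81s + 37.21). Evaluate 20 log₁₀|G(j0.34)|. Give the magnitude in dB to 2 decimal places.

|(j0.34)² + 2.81(j0.34) + 37.21| = |37.094 + j0.9554| = 37.11
|G(j0.34)| = 37.21 / 37.11 = 1.0028
20 log₁₀(1.0028) = 0.024 dB

0.02 dB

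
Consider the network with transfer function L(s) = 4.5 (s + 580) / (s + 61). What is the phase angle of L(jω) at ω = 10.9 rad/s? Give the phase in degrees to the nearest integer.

∠(j10.9 + 580) = arctan(10.9/580) = 1.08°
∠(j10.9 + 61) = arctan(10.9/61) = 10.13°
∠L(j10.9) = 1.08° − 10.13° = -9.05°

-9°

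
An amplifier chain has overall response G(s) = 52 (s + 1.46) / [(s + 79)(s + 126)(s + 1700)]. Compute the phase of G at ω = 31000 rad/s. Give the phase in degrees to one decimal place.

-176.5°

∠(j31000 + 1.46) = arctan(31000/1.46) = 90.00°
∠(j31000 + 79) = arctan(31000/79) = 89.85°
∠(j31000 + 126) = arctan(31000/126) = 89.77°
∠(j31000 + 1700) = arctan(31000/1700) = 86.86°
∠G(j31000) = 90.00° − (89.85° + 89.77° + 86.86°) = -176.48°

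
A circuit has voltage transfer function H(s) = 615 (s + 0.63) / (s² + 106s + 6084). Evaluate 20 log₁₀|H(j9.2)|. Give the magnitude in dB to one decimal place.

-0.6 dB

|j9.2 + 0.63| = √(9.2² + 0.63²) = 9.222
|(j9.2)² + 106(j9.2) + 6084| = |5999.4 + j975.2| = 6078
|H(j9.2)| = 615 × 9.222 / 6078 = 0.93306
20 log₁₀(0.93306) = -0.60 dB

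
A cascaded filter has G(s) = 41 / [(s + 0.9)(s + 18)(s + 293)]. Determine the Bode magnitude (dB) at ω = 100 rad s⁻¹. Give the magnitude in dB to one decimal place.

-97.7 dB

|j100 + 0.9| = √(100² + 0.9²) = 100
|j100 + 18| = √(100² + 18²) = 101.6
|j100 + 293| = √(100² + 293²) = 309.6
|G(j100)| = 41 / (100 × 101.6 × 309.6) = 1.3033e-05
20 log₁₀(1.3033e-05) = -97.70 dB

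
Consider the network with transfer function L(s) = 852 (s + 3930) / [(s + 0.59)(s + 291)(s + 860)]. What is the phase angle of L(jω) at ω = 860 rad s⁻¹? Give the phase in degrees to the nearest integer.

∠(j860 + 3930) = arctan(860/3930) = 12.34°
∠(j860 + 0.59) = arctan(860/0.59) = 89.96°
∠(j860 + 291) = arctan(860/291) = 71.31°
∠(j860 + 860) = arctan(860/860) = 45.00°
∠L(j860) = 12.34° − (89.96° + 71.31° + 45.00°) = -193.92°

-194 deg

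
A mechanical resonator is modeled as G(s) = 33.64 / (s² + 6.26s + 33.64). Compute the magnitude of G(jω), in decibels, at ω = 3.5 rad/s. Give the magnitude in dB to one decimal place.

0.8 dB

|(j3.5)² + 6.26(j3.5) + 33.64| = |21.39 + j21.91| = 30.62
|G(j3.5)| = 33.64 / 30.62 = 1.0986
20 log₁₀(1.0986) = 0.82 dB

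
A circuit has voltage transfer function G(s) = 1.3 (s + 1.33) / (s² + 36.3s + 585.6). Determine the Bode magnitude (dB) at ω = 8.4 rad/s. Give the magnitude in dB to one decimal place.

|j8.4 + 1.33| = √(8.4² + 1.33²) = 8.505
|(j8.4)² + 36.3(j8.4) + 585.6| = |515.04 + j304.92| = 598.5
|G(j8.4)| = 1.3 × 8.505 / 598.5 = 0.018472
20 log₁₀(0.018472) = -34.67 dB

-34.7 dB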